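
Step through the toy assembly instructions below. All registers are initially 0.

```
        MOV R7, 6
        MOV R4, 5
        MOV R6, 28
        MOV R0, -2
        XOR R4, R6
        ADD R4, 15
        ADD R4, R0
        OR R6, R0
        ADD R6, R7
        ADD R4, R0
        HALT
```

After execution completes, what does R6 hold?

4

R7=6
R4=5
R6=28
R0=-2
R4=5^28=25
R4=25+15=40
R4=40+(-2)=38
R6=28|(-2)=-2
R6=(-2)+6=4
R4=38+(-2)=36
halt.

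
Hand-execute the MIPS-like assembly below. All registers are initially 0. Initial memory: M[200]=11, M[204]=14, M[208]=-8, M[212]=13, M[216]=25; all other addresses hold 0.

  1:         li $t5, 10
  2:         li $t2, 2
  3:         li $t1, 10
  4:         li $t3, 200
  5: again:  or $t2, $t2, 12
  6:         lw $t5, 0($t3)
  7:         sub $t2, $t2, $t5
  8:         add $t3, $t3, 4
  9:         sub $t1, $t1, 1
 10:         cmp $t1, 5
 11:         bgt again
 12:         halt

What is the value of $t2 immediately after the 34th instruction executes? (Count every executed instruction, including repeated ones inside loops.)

28

li $t5, 10 → $t5=10
li $t2, 2 → $t2=2
li $t1, 10 → $t1=10
li $t3, 200 → $t3=200
or $t2, $t2, 12 → $t2=2|12=14
lw $t5, 0($t3) → $t5=M[200]=11
sub $t2, $t2, $t5 → $t2=14-11=3
add $t3, $t3, 4 → $t3=200+4=204
sub $t1, $t1, 1 → $t1=10-1=9
cmp $t1, 5  (cmp 9,5)
bgt again: taken
or $t2, $t2, 12 → $t2=3|12=15
lw $t5, 0($t3) → $t5=M[204]=14
sub $t2, $t2, $t5 → $t2=15-14=1
add $t3, $t3, 4 → $t3=204+4=208
sub $t1, $t1, 1 → $t1=9-1=8
cmp $t1, 5  (cmp 8,5)
bgt again: taken
or $t2, $t2, 12 → $t2=1|12=13
lw $t5, 0($t3) → $t5=M[208]=-8
sub $t2, $t2, $t5 → $t2=13-(-8)=21
add $t3, $t3, 4 → $t3=208+4=212
sub $t1, $t1, 1 → $t1=8-1=7
cmp $t1, 5  (cmp 7,5)
bgt again: taken
or $t2, $t2, 12 → $t2=21|12=29
lw $t5, 0($t3) → $t5=M[212]=13
sub $t2, $t2, $t5 → $t2=29-13=16
add $t3, $t3, 4 → $t3=212+4=216
sub $t1, $t1, 1 → $t1=7-1=6
cmp $t1, 5  (cmp 6,5)
bgt again: taken
or $t2, $t2, 12 → $t2=16|12=28
lw $t5, 0($t3) → $t5=M[216]=25
After step 34: $t2 = 28.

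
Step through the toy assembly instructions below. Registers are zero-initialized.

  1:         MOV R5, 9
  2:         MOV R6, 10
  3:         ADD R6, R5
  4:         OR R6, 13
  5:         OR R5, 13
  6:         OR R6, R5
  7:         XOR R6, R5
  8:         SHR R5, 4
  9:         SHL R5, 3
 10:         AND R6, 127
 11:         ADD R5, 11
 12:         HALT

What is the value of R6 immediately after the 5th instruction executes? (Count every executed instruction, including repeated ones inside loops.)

31

MOV R5, 9 → R5=9
MOV R6, 10 → R6=10
ADD R6, R5 → R6=10+9=19
OR R6, 13 → R6=19|13=31
OR R5, 13 → R5=9|13=13
After step 5: R6 = 31.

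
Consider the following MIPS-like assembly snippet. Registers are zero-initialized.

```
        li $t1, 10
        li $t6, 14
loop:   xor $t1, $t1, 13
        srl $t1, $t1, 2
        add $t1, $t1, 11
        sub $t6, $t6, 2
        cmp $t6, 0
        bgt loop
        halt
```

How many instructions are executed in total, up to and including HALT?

$t1=10
$t6=14
$t1=10^13=7
$t1=7>>2=1
$t1=1+11=12
$t6=14-2=12
cmp $t6, 0  (cmp 12,0)
bgt loop: taken
$t1=12^13=1
$t1=1>>2=0
$t1=0+11=11
$t6=12-2=10
cmp $t6, 0  (cmp 10,0)
bgt loop: taken
$t1=11^13=6
$t1=6>>2=1
$t1=1+11=12
$t6=10-2=8
cmp $t6, 0  (cmp 8,0)
bgt loop: taken
$t1=12^13=1
$t1=1>>2=0
$t1=0+11=11
$t6=8-2=6
cmp $t6, 0  (cmp 6,0)
bgt loop: taken
$t1=11^13=6
$t1=6>>2=1
$t1=1+11=12
$t6=6-2=4
cmp $t6, 0  (cmp 4,0)
bgt loop: taken
$t1=12^13=1
$t1=1>>2=0
$t1=0+11=11
$t6=4-2=2
cmp $t6, 0  (cmp 2,0)
bgt loop: taken
$t1=11^13=6
$t1=6>>2=1
$t1=1+11=12
$t6=2-2=0
cmp $t6, 0  (cmp 0,0)
bgt loop: not taken
halt.
Total executed instructions: 45.

45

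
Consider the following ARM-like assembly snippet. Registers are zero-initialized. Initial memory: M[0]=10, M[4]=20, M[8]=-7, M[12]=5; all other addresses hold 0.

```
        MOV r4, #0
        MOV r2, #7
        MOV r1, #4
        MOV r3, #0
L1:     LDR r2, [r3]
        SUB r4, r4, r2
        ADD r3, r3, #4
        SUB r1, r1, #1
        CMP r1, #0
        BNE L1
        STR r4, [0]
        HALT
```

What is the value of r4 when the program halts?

-28

after MOV r4, #0: r4=0
after MOV r2, #7: r2=7
after MOV r1, #4: r1=4
after MOV r3, #0: r3=0
after LDR r2, [r3]: r2=M[0]=10
after SUB r4, r4, r2: r4=0-10=-10
after ADD r3, r3, #4: r3=0+4=4
after SUB r1, r1, #1: r1=4-1=3
CMP r1, #0  (cmp 3,0)
BNE L1: taken
after LDR r2, [r3]: r2=M[4]=20
after SUB r4, r4, r2: r4=(-10)-20=-30
after ADD r3, r3, #4: r3=4+4=8
after SUB r1, r1, #1: r1=3-1=2
CMP r1, #0  (cmp 2,0)
BNE L1: taken
after LDR r2, [r3]: r2=M[8]=-7
after SUB r4, r4, r2: r4=(-30)-(-7)=-23
after ADD r3, r3, #4: r3=8+4=12
after SUB r1, r1, #1: r1=2-1=1
CMP r1, #0  (cmp 1,0)
BNE L1: taken
after LDR r2, [r3]: r2=M[12]=5
after SUB r4, r4, r2: r4=(-23)-5=-28
after ADD r3, r3, #4: r3=12+4=16
after SUB r1, r1, #1: r1=1-1=0
CMP r1, #0  (cmp 0,0)
BNE L1: not taken
STR r4, [0] → M[0]=-28
halt.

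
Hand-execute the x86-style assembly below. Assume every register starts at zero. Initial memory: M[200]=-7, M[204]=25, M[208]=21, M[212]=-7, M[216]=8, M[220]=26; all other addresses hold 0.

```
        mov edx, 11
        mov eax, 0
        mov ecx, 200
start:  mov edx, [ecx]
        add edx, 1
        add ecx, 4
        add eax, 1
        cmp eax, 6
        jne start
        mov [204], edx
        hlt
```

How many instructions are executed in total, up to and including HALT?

after mov edx, 11: edx=11
after mov eax, 0: eax=0
after mov ecx, 200: ecx=200
after mov edx, [ecx]: edx=M[200]=-7
after add edx, 1: edx=(-7)+1=-6
after add ecx, 4: ecx=200+4=204
after add eax, 1: eax=0+1=1
cmp eax, 6  (cmp 1,6)
jne start: taken
after mov edx, [ecx]: edx=M[204]=25
after add edx, 1: edx=25+1=26
after add ecx, 4: ecx=204+4=208
after add eax, 1: eax=1+1=2
cmp eax, 6  (cmp 2,6)
jne start: taken
after mov edx, [ecx]: edx=M[208]=21
after add edx, 1: edx=21+1=22
after add ecx, 4: ecx=208+4=212
after add eax, 1: eax=2+1=3
cmp eax, 6  (cmp 3,6)
jne start: taken
after mov edx, [ecx]: edx=M[212]=-7
after add edx, 1: edx=(-7)+1=-6
after add ecx, 4: ecx=212+4=216
after add eax, 1: eax=3+1=4
cmp eax, 6  (cmp 4,6)
jne start: taken
after mov edx, [ecx]: edx=M[216]=8
after add edx, 1: edx=8+1=9
after add ecx, 4: ecx=216+4=220
after add eax, 1: eax=4+1=5
cmp eax, 6  (cmp 5,6)
jne start: taken
after mov edx, [ecx]: edx=M[220]=26
after add edx, 1: edx=26+1=27
after add ecx, 4: ecx=220+4=224
after add eax, 1: eax=5+1=6
cmp eax, 6  (cmp 6,6)
jne start: not taken
mov [204], edx → M[204]=27
halt.
Total executed instructions: 41.

41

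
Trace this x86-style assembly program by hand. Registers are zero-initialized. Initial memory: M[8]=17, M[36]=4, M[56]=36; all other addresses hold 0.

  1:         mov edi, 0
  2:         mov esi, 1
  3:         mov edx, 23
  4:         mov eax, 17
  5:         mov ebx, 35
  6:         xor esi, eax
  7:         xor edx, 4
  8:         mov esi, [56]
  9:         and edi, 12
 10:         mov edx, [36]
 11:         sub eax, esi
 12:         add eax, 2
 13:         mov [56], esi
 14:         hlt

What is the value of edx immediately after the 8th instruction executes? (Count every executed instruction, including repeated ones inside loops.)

19

after mov edi, 0: edi=0
after mov esi, 1: esi=1
after mov edx, 23: edx=23
after mov eax, 17: eax=17
after mov ebx, 35: ebx=35
after xor esi, eax: esi=1^17=16
after xor edx, 4: edx=23^4=19
after mov esi, [56]: esi=M[56]=36
After step 8: edx = 19.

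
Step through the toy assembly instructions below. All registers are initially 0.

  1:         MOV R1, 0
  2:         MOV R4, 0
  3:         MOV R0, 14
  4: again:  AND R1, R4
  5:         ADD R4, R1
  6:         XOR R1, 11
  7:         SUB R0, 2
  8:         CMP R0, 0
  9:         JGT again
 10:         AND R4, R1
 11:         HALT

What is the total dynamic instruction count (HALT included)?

MOV R1, 0 → R1=0
MOV R4, 0 → R4=0
MOV R0, 14 → R0=14
AND R1, R4 → R1=0&0=0
ADD R4, R1 → R4=0+0=0
XOR R1, 11 → R1=0^11=11
SUB R0, 2 → R0=14-2=12
CMP R0, 0  (cmp 12,0)
JGT again: taken
AND R1, R4 → R1=11&0=0
ADD R4, R1 → R4=0+0=0
XOR R1, 11 → R1=0^11=11
SUB R0, 2 → R0=12-2=10
CMP R0, 0  (cmp 10,0)
JGT again: taken
AND R1, R4 → R1=11&0=0
ADD R4, R1 → R4=0+0=0
XOR R1, 11 → R1=0^11=11
SUB R0, 2 → R0=10-2=8
CMP R0, 0  (cmp 8,0)
JGT again: taken
AND R1, R4 → R1=11&0=0
ADD R4, R1 → R4=0+0=0
XOR R1, 11 → R1=0^11=11
SUB R0, 2 → R0=8-2=6
CMP R0, 0  (cmp 6,0)
JGT again: taken
AND R1, R4 → R1=11&0=0
ADD R4, R1 → R4=0+0=0
XOR R1, 11 → R1=0^11=11
SUB R0, 2 → R0=6-2=4
CMP R0, 0  (cmp 4,0)
JGT again: taken
AND R1, R4 → R1=11&0=0
ADD R4, R1 → R4=0+0=0
XOR R1, 11 → R1=0^11=11
SUB R0, 2 → R0=4-2=2
CMP R0, 0  (cmp 2,0)
JGT again: taken
AND R1, R4 → R1=11&0=0
ADD R4, R1 → R4=0+0=0
XOR R1, 11 → R1=0^11=11
SUB R0, 2 → R0=2-2=0
CMP R0, 0  (cmp 0,0)
JGT again: not taken
AND R4, R1 → R4=0&11=0
halt.
Total executed instructions: 47.

47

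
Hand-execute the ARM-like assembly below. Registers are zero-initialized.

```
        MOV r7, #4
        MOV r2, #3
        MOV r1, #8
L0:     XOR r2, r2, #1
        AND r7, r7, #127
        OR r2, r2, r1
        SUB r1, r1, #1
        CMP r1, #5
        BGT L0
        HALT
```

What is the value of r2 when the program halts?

14

after MOV r7, #4: r7=4
after MOV r2, #3: r2=3
after MOV r1, #8: r1=8
after XOR r2, r2, #1: r2=3^1=2
after AND r7, r7, #127: r7=4&127=4
after OR r2, r2, r1: r2=2|8=10
after SUB r1, r1, #1: r1=8-1=7
CMP r1, #5  (cmp 7,5)
BGT L0: taken
after XOR r2, r2, #1: r2=10^1=11
after AND r7, r7, #127: r7=4&127=4
after OR r2, r2, r1: r2=11|7=15
after SUB r1, r1, #1: r1=7-1=6
CMP r1, #5  (cmp 6,5)
BGT L0: taken
after XOR r2, r2, #1: r2=15^1=14
after AND r7, r7, #127: r7=4&127=4
after OR r2, r2, r1: r2=14|6=14
after SUB r1, r1, #1: r1=6-1=5
CMP r1, #5  (cmp 5,5)
BGT L0: not taken
halt.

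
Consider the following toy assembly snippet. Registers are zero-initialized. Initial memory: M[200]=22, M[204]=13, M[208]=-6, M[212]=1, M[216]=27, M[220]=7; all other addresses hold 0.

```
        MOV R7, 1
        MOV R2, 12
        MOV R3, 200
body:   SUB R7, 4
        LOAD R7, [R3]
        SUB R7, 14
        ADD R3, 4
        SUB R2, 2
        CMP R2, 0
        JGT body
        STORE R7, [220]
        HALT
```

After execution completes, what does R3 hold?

224

MOV R7, 1 → R7=1
MOV R2, 12 → R2=12
MOV R3, 200 → R3=200
SUB R7, 4 → R7=1-4=-3
LOAD R7, [R3] → R7=M[200]=22
SUB R7, 14 → R7=22-14=8
ADD R3, 4 → R3=200+4=204
SUB R2, 2 → R2=12-2=10
CMP R2, 0  (cmp 10,0)
JGT body: taken
SUB R7, 4 → R7=8-4=4
LOAD R7, [R3] → R7=M[204]=13
SUB R7, 14 → R7=13-14=-1
ADD R3, 4 → R3=204+4=208
SUB R2, 2 → R2=10-2=8
CMP R2, 0  (cmp 8,0)
JGT body: taken
SUB R7, 4 → R7=(-1)-4=-5
LOAD R7, [R3] → R7=M[208]=-6
SUB R7, 14 → R7=(-6)-14=-20
ADD R3, 4 → R3=208+4=212
SUB R2, 2 → R2=8-2=6
CMP R2, 0  (cmp 6,0)
JGT body: taken
SUB R7, 4 → R7=(-20)-4=-24
LOAD R7, [R3] → R7=M[212]=1
SUB R7, 14 → R7=1-14=-13
ADD R3, 4 → R3=212+4=216
SUB R2, 2 → R2=6-2=4
CMP R2, 0  (cmp 4,0)
JGT body: taken
SUB R7, 4 → R7=(-13)-4=-17
LOAD R7, [R3] → R7=M[216]=27
SUB R7, 14 → R7=27-14=13
ADD R3, 4 → R3=216+4=220
SUB R2, 2 → R2=4-2=2
CMP R2, 0  (cmp 2,0)
JGT body: taken
SUB R7, 4 → R7=13-4=9
LOAD R7, [R3] → R7=M[220]=7
SUB R7, 14 → R7=7-14=-7
ADD R3, 4 → R3=220+4=224
SUB R2, 2 → R2=2-2=0
CMP R2, 0  (cmp 0,0)
JGT body: not taken
STORE R7, [220] → M[220]=-7
halt.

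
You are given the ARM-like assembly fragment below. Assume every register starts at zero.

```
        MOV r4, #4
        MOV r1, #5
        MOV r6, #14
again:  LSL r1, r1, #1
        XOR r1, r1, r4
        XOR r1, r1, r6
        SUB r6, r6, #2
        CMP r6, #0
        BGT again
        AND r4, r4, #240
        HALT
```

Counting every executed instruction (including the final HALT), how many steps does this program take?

r4=4
r1=5
r6=14
r1=5<<1=10
r1=10^4=14
r1=14^14=0
r6=14-2=12
CMP r6, #0  (cmp 12,0)
BGT again: taken
r1=0<<1=0
r1=0^4=4
r1=4^12=8
r6=12-2=10
CMP r6, #0  (cmp 10,0)
BGT again: taken
r1=8<<1=16
r1=16^4=20
r1=20^10=30
r6=10-2=8
CMP r6, #0  (cmp 8,0)
BGT again: taken
r1=30<<1=60
r1=60^4=56
r1=56^8=48
r6=8-2=6
CMP r6, #0  (cmp 6,0)
BGT again: taken
r1=48<<1=96
r1=96^4=100
r1=100^6=98
r6=6-2=4
CMP r6, #0  (cmp 4,0)
BGT again: taken
r1=98<<1=196
r1=196^4=192
r1=192^4=196
r6=4-2=2
CMP r6, #0  (cmp 2,0)
BGT again: taken
r1=196<<1=392
r1=392^4=396
r1=396^2=398
r6=2-2=0
CMP r6, #0  (cmp 0,0)
BGT again: not taken
r4=4&240=0
halt.
Total executed instructions: 47.

47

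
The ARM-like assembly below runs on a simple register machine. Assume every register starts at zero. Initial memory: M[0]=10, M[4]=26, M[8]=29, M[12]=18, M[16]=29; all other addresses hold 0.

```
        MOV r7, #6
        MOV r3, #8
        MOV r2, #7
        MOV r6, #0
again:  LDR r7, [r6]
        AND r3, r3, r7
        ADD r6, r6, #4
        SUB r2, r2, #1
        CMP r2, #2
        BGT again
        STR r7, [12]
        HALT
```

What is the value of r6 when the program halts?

20

after MOV r7, #6: r7=6
after MOV r3, #8: r3=8
after MOV r2, #7: r2=7
after MOV r6, #0: r6=0
after LDR r7, [r6]: r7=M[0]=10
after AND r3, r3, r7: r3=8&10=8
after ADD r6, r6, #4: r6=0+4=4
after SUB r2, r2, #1: r2=7-1=6
CMP r2, #2  (cmp 6,2)
BGT again: taken
after LDR r7, [r6]: r7=M[4]=26
after AND r3, r3, r7: r3=8&26=8
after ADD r6, r6, #4: r6=4+4=8
after SUB r2, r2, #1: r2=6-1=5
CMP r2, #2  (cmp 5,2)
BGT again: taken
after LDR r7, [r6]: r7=M[8]=29
after AND r3, r3, r7: r3=8&29=8
after ADD r6, r6, #4: r6=8+4=12
after SUB r2, r2, #1: r2=5-1=4
CMP r2, #2  (cmp 4,2)
BGT again: taken
after LDR r7, [r6]: r7=M[12]=18
after AND r3, r3, r7: r3=8&18=0
after ADD r6, r6, #4: r6=12+4=16
after SUB r2, r2, #1: r2=4-1=3
CMP r2, #2  (cmp 3,2)
BGT again: taken
after LDR r7, [r6]: r7=M[16]=29
after AND r3, r3, r7: r3=0&29=0
after ADD r6, r6, #4: r6=16+4=20
after SUB r2, r2, #1: r2=3-1=2
CMP r2, #2  (cmp 2,2)
BGT again: not taken
STR r7, [12] → M[12]=29
halt.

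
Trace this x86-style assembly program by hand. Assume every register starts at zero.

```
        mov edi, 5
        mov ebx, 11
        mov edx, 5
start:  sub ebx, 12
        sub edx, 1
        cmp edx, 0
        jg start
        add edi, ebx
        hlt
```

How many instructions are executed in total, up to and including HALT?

edi=5
ebx=11
edx=5
ebx=11-12=-1
edx=5-1=4
cmp edx, 0  (cmp 4,0)
jg start: taken
ebx=(-1)-12=-13
edx=4-1=3
cmp edx, 0  (cmp 3,0)
jg start: taken
ebx=(-13)-12=-25
edx=3-1=2
cmp edx, 0  (cmp 2,0)
jg start: taken
ebx=(-25)-12=-37
edx=2-1=1
cmp edx, 0  (cmp 1,0)
jg start: taken
ebx=(-37)-12=-49
edx=1-1=0
cmp edx, 0  (cmp 0,0)
jg start: not taken
edi=5+(-49)=-44
halt.
Total executed instructions: 25.

25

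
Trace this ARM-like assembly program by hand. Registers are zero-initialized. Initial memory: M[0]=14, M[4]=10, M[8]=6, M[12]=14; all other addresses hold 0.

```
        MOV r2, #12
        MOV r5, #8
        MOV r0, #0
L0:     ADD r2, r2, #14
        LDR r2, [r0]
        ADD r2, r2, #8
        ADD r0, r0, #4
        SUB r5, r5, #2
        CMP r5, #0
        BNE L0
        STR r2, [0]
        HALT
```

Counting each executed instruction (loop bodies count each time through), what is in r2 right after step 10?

22

after MOV r2, #12: r2=12
after MOV r5, #8: r5=8
after MOV r0, #0: r0=0
after ADD r2, r2, #14: r2=12+14=26
after LDR r2, [r0]: r2=M[0]=14
after ADD r2, r2, #8: r2=14+8=22
after ADD r0, r0, #4: r0=0+4=4
after SUB r5, r5, #2: r5=8-2=6
CMP r5, #0  (cmp 6,0)
BNE L0: taken
After step 10: r2 = 22.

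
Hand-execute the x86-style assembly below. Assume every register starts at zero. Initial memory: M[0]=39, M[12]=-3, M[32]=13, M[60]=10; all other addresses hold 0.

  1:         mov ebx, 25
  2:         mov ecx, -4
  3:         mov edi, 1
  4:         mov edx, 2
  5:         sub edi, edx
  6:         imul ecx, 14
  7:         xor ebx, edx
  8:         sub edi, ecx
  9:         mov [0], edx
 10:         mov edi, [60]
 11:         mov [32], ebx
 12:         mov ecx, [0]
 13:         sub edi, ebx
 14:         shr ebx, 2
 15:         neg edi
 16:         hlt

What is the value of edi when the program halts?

ebx=25
ecx=-4
edi=1
edx=2
edi=1-2=-1
ecx=(-4)*14=-56
ebx=25^2=27
edi=(-1)-(-56)=55
mov [0], edx → M[0]=2
edi=M[60]=10
mov [32], ebx → M[32]=27
ecx=M[0]=2
edi=10-27=-17
ebx=27>>2=6
edi=-(-17)=17
halt.

17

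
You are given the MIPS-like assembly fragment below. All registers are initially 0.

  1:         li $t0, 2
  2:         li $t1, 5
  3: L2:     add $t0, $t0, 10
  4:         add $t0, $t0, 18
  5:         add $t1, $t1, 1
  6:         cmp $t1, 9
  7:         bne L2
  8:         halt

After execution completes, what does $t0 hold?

after li $t0, 2: $t0=2
after li $t1, 5: $t1=5
after add $t0, $t0, 10: $t0=2+10=12
after add $t0, $t0, 18: $t0=12+18=30
after add $t1, $t1, 1: $t1=5+1=6
cmp $t1, 9  (cmp 6,9)
bne L2: taken
after add $t0, $t0, 10: $t0=30+10=40
after add $t0, $t0, 18: $t0=40+18=58
after add $t1, $t1, 1: $t1=6+1=7
cmp $t1, 9  (cmp 7,9)
bne L2: taken
after add $t0, $t0, 10: $t0=58+10=68
after add $t0, $t0, 18: $t0=68+18=86
after add $t1, $t1, 1: $t1=7+1=8
cmp $t1, 9  (cmp 8,9)
bne L2: taken
after add $t0, $t0, 10: $t0=86+10=96
after add $t0, $t0, 18: $t0=96+18=114
after add $t1, $t1, 1: $t1=8+1=9
cmp $t1, 9  (cmp 9,9)
bne L2: not taken
halt.

114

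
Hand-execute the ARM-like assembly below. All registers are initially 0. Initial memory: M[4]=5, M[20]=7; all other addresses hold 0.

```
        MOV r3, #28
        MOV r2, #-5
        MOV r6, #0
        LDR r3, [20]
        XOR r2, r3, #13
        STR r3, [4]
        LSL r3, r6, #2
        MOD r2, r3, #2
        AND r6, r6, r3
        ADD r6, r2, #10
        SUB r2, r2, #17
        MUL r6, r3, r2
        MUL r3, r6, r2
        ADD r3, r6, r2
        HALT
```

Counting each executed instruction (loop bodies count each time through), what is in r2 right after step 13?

-17

MOV r3, #28 → r3=28
MOV r2, #-5 → r2=-5
MOV r6, #0 → r6=0
LDR r3, [20] → r3=M[20]=7
XOR r2, r3, #13 → r2=7^13=10
STR r3, [4] → M[4]=7
LSL r3, r6, #2 → r3=0<<2=0
MOD r2, r3, #2 → r2=0%2=0
AND r6, r6, r3 → r6=0&0=0
ADD r6, r2, #10 → r6=0+10=10
SUB r2, r2, #17 → r2=0-17=-17
MUL r6, r3, r2 → r6=0*(-17)=0
MUL r3, r6, r2 → r3=0*(-17)=0
After step 13: r2 = -17.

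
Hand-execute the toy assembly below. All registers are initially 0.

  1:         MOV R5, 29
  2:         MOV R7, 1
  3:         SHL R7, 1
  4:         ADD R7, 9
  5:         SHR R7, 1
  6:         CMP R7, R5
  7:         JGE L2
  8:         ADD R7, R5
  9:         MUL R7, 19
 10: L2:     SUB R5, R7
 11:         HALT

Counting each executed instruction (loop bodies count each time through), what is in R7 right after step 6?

5

R5=29
R7=1
R7=1<<1=2
R7=2+9=11
R7=11>>1=5
CMP R7, R5  (cmp 5,29)
After step 6: R7 = 5.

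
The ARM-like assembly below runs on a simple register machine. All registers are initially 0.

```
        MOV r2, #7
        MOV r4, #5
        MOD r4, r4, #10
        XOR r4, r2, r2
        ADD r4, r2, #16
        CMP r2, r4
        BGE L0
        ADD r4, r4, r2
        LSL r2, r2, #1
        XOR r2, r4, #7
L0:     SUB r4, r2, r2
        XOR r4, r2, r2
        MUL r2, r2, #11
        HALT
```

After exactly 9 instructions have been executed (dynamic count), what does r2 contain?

14

after MOV r2, #7: r2=7
after MOV r4, #5: r4=5
after MOD r4, r4, #10: r4=5%10=5
after XOR r4, r2, r2: r4=7^7=0
after ADD r4, r2, #16: r4=7+16=23
CMP r2, r4  (cmp 7,23)
BGE L0: not taken
after ADD r4, r4, r2: r4=23+7=30
after LSL r2, r2, #1: r2=7<<1=14
After step 9: r2 = 14.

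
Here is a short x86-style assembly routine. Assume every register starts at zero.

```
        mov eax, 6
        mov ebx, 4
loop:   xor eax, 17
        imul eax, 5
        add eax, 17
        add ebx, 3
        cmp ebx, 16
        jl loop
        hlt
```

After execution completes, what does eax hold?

eax=6
ebx=4
eax=6^17=23
eax=23*5=115
eax=115+17=132
ebx=4+3=7
cmp ebx, 16  (cmp 7,16)
jl loop: taken
eax=132^17=149
eax=149*5=745
eax=745+17=762
ebx=7+3=10
cmp ebx, 16  (cmp 10,16)
jl loop: taken
eax=762^17=747
eax=747*5=3735
eax=3735+17=3752
ebx=10+3=13
cmp ebx, 16  (cmp 13,16)
jl loop: taken
eax=3752^17=3769
eax=3769*5=18845
eax=18845+17=18862
ebx=13+3=16
cmp ebx, 16  (cmp 16,16)
jl loop: not taken
halt.

18862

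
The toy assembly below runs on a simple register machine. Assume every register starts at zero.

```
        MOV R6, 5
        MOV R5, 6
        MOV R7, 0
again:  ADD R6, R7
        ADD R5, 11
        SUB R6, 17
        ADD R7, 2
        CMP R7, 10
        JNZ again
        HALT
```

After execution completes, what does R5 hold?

61

R6=5
R5=6
R7=0
R6=5+0=5
R5=6+11=17
R6=5-17=-12
R7=0+2=2
CMP R7, 10  (cmp 2,10)
JNZ again: taken
R6=(-12)+2=-10
R5=17+11=28
R6=(-10)-17=-27
R7=2+2=4
CMP R7, 10  (cmp 4,10)
JNZ again: taken
R6=(-27)+4=-23
R5=28+11=39
R6=(-23)-17=-40
R7=4+2=6
CMP R7, 10  (cmp 6,10)
JNZ again: taken
R6=(-40)+6=-34
R5=39+11=50
R6=(-34)-17=-51
R7=6+2=8
CMP R7, 10  (cmp 8,10)
JNZ again: taken
R6=(-51)+8=-43
R5=50+11=61
R6=(-43)-17=-60
R7=8+2=10
CMP R7, 10  (cmp 10,10)
JNZ again: not taken
halt.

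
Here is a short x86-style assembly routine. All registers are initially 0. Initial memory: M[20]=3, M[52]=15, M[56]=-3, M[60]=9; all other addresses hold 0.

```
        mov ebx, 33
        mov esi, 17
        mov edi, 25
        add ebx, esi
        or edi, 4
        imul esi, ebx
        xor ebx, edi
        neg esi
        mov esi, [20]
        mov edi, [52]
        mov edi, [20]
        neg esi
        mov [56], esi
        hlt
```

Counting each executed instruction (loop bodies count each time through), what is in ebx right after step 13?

47

mov ebx, 33 → ebx=33
mov esi, 17 → esi=17
mov edi, 25 → edi=25
add ebx, esi → ebx=33+17=50
or edi, 4 → edi=25|4=29
imul esi, ebx → esi=17*50=850
xor ebx, edi → ebx=50^29=47
neg esi → esi=-(850)=-850
mov esi, [20] → esi=M[20]=3
mov edi, [52] → edi=M[52]=15
mov edi, [20] → edi=M[20]=3
neg esi → esi=-(3)=-3
mov [56], esi → M[56]=-3
After step 13: ebx = 47.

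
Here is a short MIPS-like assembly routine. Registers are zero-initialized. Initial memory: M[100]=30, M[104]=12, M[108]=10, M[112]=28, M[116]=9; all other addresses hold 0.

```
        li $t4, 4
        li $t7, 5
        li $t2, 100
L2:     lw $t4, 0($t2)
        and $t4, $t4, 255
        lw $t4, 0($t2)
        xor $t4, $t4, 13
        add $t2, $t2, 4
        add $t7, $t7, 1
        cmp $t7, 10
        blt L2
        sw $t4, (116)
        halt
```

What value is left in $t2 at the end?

$t4=4
$t7=5
$t2=100
$t4=M[100]=30
$t4=30&255=30
$t4=M[100]=30
$t4=30^13=19
$t2=100+4=104
$t7=5+1=6
cmp $t7, 10  (cmp 6,10)
blt L2: taken
$t4=M[104]=12
$t4=12&255=12
$t4=M[104]=12
$t4=12^13=1
$t2=104+4=108
$t7=6+1=7
cmp $t7, 10  (cmp 7,10)
blt L2: taken
$t4=M[108]=10
$t4=10&255=10
$t4=M[108]=10
$t4=10^13=7
$t2=108+4=112
$t7=7+1=8
cmp $t7, 10  (cmp 8,10)
blt L2: taken
$t4=M[112]=28
$t4=28&255=28
$t4=M[112]=28
$t4=28^13=17
$t2=112+4=116
$t7=8+1=9
cmp $t7, 10  (cmp 9,10)
blt L2: taken
$t4=M[116]=9
$t4=9&255=9
$t4=M[116]=9
$t4=9^13=4
$t2=116+4=120
$t7=9+1=10
cmp $t7, 10  (cmp 10,10)
blt L2: not taken
sw $t4, (116) → M[116]=4
halt.

120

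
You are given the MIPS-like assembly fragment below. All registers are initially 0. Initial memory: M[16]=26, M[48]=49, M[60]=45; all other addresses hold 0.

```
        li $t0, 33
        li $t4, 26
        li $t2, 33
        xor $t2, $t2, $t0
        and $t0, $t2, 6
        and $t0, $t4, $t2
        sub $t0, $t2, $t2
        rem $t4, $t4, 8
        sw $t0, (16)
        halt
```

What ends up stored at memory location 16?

0

after li $t0, 33: $t0=33
after li $t4, 26: $t4=26
after li $t2, 33: $t2=33
after xor $t2, $t2, $t0: $t2=33^33=0
after and $t0, $t2, 6: $t0=0&6=0
after and $t0, $t4, $t2: $t0=26&0=0
after sub $t0, $t2, $t2: $t0=0-0=0
after rem $t4, $t4, 8: $t4=26%8=2
sw $t0, (16) → M[16]=0
halt.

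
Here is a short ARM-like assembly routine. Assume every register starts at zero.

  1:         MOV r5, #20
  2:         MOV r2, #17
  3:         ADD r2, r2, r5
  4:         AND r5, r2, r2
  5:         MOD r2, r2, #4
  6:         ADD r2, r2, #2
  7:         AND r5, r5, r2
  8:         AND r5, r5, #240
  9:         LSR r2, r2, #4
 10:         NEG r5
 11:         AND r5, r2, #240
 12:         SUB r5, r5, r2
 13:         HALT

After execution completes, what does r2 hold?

r5=20
r2=17
r2=17+20=37
r5=37&37=37
r2=37%4=1
r2=1+2=3
r5=37&3=1
r5=1&240=0
r2=3>>4=0
r5=-(0)=0
r5=0&240=0
r5=0-0=0
halt.

0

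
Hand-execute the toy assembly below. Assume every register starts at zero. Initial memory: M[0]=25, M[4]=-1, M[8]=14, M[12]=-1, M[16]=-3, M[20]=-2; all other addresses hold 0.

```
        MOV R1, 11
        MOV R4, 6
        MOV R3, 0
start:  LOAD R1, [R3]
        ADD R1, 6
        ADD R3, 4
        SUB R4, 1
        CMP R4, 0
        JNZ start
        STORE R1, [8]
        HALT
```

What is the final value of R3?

24

R1=11
R4=6
R3=0
R1=M[0]=25
R1=25+6=31
R3=0+4=4
R4=6-1=5
CMP R4, 0  (cmp 5,0)
JNZ start: taken
R1=M[4]=-1
R1=(-1)+6=5
R3=4+4=8
R4=5-1=4
CMP R4, 0  (cmp 4,0)
JNZ start: taken
R1=M[8]=14
R1=14+6=20
R3=8+4=12
R4=4-1=3
CMP R4, 0  (cmp 3,0)
JNZ start: taken
R1=M[12]=-1
R1=(-1)+6=5
R3=12+4=16
R4=3-1=2
CMP R4, 0  (cmp 2,0)
JNZ start: taken
R1=M[16]=-3
R1=(-3)+6=3
R3=16+4=20
R4=2-1=1
CMP R4, 0  (cmp 1,0)
JNZ start: taken
R1=M[20]=-2
R1=(-2)+6=4
R3=20+4=24
R4=1-1=0
CMP R4, 0  (cmp 0,0)
JNZ start: not taken
STORE R1, [8] → M[8]=4
halt.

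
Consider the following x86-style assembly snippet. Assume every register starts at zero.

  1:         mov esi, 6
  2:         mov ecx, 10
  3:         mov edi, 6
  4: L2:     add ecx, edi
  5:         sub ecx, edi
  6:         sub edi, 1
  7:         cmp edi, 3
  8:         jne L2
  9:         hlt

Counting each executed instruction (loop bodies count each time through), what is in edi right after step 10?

mov esi, 6 → esi=6
mov ecx, 10 → ecx=10
mov edi, 6 → edi=6
add ecx, edi → ecx=10+6=16
sub ecx, edi → ecx=16-6=10
sub edi, 1 → edi=6-1=5
cmp edi, 3  (cmp 5,3)
jne L2: taken
add ecx, edi → ecx=10+5=15
sub ecx, edi → ecx=15-5=10
After step 10: edi = 5.

5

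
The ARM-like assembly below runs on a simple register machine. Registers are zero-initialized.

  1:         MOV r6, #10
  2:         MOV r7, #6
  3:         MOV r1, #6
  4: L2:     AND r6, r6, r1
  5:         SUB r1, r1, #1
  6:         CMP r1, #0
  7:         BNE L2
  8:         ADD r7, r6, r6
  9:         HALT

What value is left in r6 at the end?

r6=10
r7=6
r1=6
r6=10&6=2
r1=6-1=5
CMP r1, #0  (cmp 5,0)
BNE L2: taken
r6=2&5=0
r1=5-1=4
CMP r1, #0  (cmp 4,0)
BNE L2: taken
r6=0&4=0
r1=4-1=3
CMP r1, #0  (cmp 3,0)
BNE L2: taken
r6=0&3=0
r1=3-1=2
CMP r1, #0  (cmp 2,0)
BNE L2: taken
r6=0&2=0
r1=2-1=1
CMP r1, #0  (cmp 1,0)
BNE L2: taken
r6=0&1=0
r1=1-1=0
CMP r1, #0  (cmp 0,0)
BNE L2: not taken
r7=0+0=0
halt.

0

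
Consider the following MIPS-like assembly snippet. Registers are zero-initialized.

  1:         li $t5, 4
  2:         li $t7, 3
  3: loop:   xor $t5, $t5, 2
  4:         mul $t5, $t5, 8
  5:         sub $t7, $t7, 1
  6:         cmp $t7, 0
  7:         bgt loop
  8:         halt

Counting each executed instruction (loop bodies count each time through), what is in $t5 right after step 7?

li $t5, 4 → $t5=4
li $t7, 3 → $t7=3
xor $t5, $t5, 2 → $t5=4^2=6
mul $t5, $t5, 8 → $t5=6*8=48
sub $t7, $t7, 1 → $t7=3-1=2
cmp $t7, 0  (cmp 2,0)
bgt loop: taken
After step 7: $t5 = 48.

48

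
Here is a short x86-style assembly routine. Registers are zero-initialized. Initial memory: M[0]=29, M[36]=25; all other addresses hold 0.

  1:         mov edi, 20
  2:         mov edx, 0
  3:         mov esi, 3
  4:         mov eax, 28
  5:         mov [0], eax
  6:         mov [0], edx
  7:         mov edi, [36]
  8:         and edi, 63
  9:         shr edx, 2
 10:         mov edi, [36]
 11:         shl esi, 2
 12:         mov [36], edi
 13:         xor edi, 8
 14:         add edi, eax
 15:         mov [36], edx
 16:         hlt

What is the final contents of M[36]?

0

edi=20
edx=0
esi=3
eax=28
mov [0], eax → M[0]=28
mov [0], edx → M[0]=0
edi=M[36]=25
edi=25&63=25
edx=0>>2=0
edi=M[36]=25
esi=3<<2=12
mov [36], edi → M[36]=25
edi=25^8=17
edi=17+28=45
mov [36], edx → M[36]=0
halt.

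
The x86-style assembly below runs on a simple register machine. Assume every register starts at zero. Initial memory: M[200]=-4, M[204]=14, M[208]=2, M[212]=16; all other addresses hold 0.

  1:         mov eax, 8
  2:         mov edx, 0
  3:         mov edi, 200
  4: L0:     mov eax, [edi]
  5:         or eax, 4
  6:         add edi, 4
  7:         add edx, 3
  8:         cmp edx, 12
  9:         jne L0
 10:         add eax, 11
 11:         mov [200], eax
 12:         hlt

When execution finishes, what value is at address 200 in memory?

eax=8
edx=0
edi=200
eax=M[200]=-4
eax=(-4)|4=-4
edi=200+4=204
edx=0+3=3
cmp edx, 12  (cmp 3,12)
jne L0: taken
eax=M[204]=14
eax=14|4=14
edi=204+4=208
edx=3+3=6
cmp edx, 12  (cmp 6,12)
jne L0: taken
eax=M[208]=2
eax=2|4=6
edi=208+4=212
edx=6+3=9
cmp edx, 12  (cmp 9,12)
jne L0: taken
eax=M[212]=16
eax=16|4=20
edi=212+4=216
edx=9+3=12
cmp edx, 12  (cmp 12,12)
jne L0: not taken
eax=20+11=31
mov [200], eax → M[200]=31
halt.

31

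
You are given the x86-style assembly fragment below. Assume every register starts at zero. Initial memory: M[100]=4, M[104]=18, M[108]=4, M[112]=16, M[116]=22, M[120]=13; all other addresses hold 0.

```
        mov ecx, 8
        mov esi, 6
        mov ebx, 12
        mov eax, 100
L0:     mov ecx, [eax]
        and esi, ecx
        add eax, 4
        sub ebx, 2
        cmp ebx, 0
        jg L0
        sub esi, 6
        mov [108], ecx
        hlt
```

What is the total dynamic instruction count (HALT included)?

43

mov ecx, 8 → ecx=8
mov esi, 6 → esi=6
mov ebx, 12 → ebx=12
mov eax, 100 → eax=100
mov ecx, [eax] → ecx=M[100]=4
and esi, ecx → esi=6&4=4
add eax, 4 → eax=100+4=104
sub ebx, 2 → ebx=12-2=10
cmp ebx, 0  (cmp 10,0)
jg L0: taken
mov ecx, [eax] → ecx=M[104]=18
and esi, ecx → esi=4&18=0
add eax, 4 → eax=104+4=108
sub ebx, 2 → ebx=10-2=8
cmp ebx, 0  (cmp 8,0)
jg L0: taken
mov ecx, [eax] → ecx=M[108]=4
and esi, ecx → esi=0&4=0
add eax, 4 → eax=108+4=112
sub ebx, 2 → ebx=8-2=6
cmp ebx, 0  (cmp 6,0)
jg L0: taken
mov ecx, [eax] → ecx=M[112]=16
and esi, ecx → esi=0&16=0
add eax, 4 → eax=112+4=116
sub ebx, 2 → ebx=6-2=4
cmp ebx, 0  (cmp 4,0)
jg L0: taken
mov ecx, [eax] → ecx=M[116]=22
and esi, ecx → esi=0&22=0
add eax, 4 → eax=116+4=120
sub ebx, 2 → ebx=4-2=2
cmp ebx, 0  (cmp 2,0)
jg L0: taken
mov ecx, [eax] → ecx=M[120]=13
and esi, ecx → esi=0&13=0
add eax, 4 → eax=120+4=124
sub ebx, 2 → ebx=2-2=0
cmp ebx, 0  (cmp 0,0)
jg L0: not taken
sub esi, 6 → esi=0-6=-6
mov [108], ecx → M[108]=13
halt.
Total executed instructions: 43.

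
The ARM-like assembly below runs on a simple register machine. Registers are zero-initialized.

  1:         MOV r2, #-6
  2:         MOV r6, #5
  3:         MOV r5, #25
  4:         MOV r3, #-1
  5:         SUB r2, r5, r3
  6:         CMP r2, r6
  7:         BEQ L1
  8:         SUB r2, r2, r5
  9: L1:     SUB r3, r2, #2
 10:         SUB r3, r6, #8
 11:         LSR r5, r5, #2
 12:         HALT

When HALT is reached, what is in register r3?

-3

r2=-6
r6=5
r5=25
r3=-1
r2=25-(-1)=26
CMP r2, r6  (cmp 26,5)
BEQ L1: not taken
r2=26-25=1
r3=1-2=-1
r3=5-8=-3
r5=25>>2=6
halt.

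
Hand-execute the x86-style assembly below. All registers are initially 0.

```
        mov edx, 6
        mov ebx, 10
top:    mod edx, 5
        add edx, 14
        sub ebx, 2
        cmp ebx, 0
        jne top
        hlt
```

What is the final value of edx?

16

after mov edx, 6: edx=6
after mov ebx, 10: ebx=10
after mod edx, 5: edx=6%5=1
after add edx, 14: edx=1+14=15
after sub ebx, 2: ebx=10-2=8
cmp ebx, 0  (cmp 8,0)
jne top: taken
after mod edx, 5: edx=15%5=0
after add edx, 14: edx=0+14=14
after sub ebx, 2: ebx=8-2=6
cmp ebx, 0  (cmp 6,0)
jne top: taken
after mod edx, 5: edx=14%5=4
after add edx, 14: edx=4+14=18
after sub ebx, 2: ebx=6-2=4
cmp ebx, 0  (cmp 4,0)
jne top: taken
after mod edx, 5: edx=18%5=3
after add edx, 14: edx=3+14=17
after sub ebx, 2: ebx=4-2=2
cmp ebx, 0  (cmp 2,0)
jne top: taken
after mod edx, 5: edx=17%5=2
after add edx, 14: edx=2+14=16
after sub ebx, 2: ebx=2-2=0
cmp ebx, 0  (cmp 0,0)
jne top: not taken
halt.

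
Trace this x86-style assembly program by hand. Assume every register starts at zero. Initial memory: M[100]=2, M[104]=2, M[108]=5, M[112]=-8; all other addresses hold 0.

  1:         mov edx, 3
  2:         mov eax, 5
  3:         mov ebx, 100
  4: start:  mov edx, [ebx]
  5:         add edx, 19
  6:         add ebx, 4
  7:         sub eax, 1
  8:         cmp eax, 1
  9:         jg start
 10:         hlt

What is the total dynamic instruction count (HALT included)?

28

after mov edx, 3: edx=3
after mov eax, 5: eax=5
after mov ebx, 100: ebx=100
after mov edx, [ebx]: edx=M[100]=2
after add edx, 19: edx=2+19=21
after add ebx, 4: ebx=100+4=104
after sub eax, 1: eax=5-1=4
cmp eax, 1  (cmp 4,1)
jg start: taken
after mov edx, [ebx]: edx=M[104]=2
after add edx, 19: edx=2+19=21
after add ebx, 4: ebx=104+4=108
after sub eax, 1: eax=4-1=3
cmp eax, 1  (cmp 3,1)
jg start: taken
after mov edx, [ebx]: edx=M[108]=5
after add edx, 19: edx=5+19=24
after add ebx, 4: ebx=108+4=112
after sub eax, 1: eax=3-1=2
cmp eax, 1  (cmp 2,1)
jg start: taken
after mov edx, [ebx]: edx=M[112]=-8
after add edx, 19: edx=(-8)+19=11
after add ebx, 4: ebx=112+4=116
after sub eax, 1: eax=2-1=1
cmp eax, 1  (cmp 1,1)
jg start: not taken
halt.
Total executed instructions: 28.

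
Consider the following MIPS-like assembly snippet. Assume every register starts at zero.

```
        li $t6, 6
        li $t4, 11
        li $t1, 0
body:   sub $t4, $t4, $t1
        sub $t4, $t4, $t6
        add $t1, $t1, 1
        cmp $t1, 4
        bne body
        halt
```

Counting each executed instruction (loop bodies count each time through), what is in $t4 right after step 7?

$t6=6
$t4=11
$t1=0
$t4=11-0=11
$t4=11-6=5
$t1=0+1=1
cmp $t1, 4  (cmp 1,4)
After step 7: $t4 = 5.

5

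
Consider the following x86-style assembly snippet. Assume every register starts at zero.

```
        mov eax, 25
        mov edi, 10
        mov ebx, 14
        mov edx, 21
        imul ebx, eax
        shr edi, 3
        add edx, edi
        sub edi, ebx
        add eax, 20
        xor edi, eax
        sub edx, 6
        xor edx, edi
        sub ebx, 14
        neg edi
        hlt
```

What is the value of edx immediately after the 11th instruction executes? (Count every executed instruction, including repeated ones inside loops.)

mov eax, 25 → eax=25
mov edi, 10 → edi=10
mov ebx, 14 → ebx=14
mov edx, 21 → edx=21
imul ebx, eax → ebx=14*25=350
shr edi, 3 → edi=10>>3=1
add edx, edi → edx=21+1=22
sub edi, ebx → edi=1-350=-349
add eax, 20 → eax=25+20=45
xor edi, eax → edi=(-349)^45=-370
sub edx, 6 → edx=22-6=16
After step 11: edx = 16.

16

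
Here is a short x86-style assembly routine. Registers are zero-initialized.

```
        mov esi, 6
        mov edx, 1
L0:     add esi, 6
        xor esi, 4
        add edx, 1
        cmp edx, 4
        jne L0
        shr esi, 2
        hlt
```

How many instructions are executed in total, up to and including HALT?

19

esi=6
edx=1
esi=6+6=12
esi=12^4=8
edx=1+1=2
cmp edx, 4  (cmp 2,4)
jne L0: taken
esi=8+6=14
esi=14^4=10
edx=2+1=3
cmp edx, 4  (cmp 3,4)
jne L0: taken
esi=10+6=16
esi=16^4=20
edx=3+1=4
cmp edx, 4  (cmp 4,4)
jne L0: not taken
esi=20>>2=5
halt.
Total executed instructions: 19.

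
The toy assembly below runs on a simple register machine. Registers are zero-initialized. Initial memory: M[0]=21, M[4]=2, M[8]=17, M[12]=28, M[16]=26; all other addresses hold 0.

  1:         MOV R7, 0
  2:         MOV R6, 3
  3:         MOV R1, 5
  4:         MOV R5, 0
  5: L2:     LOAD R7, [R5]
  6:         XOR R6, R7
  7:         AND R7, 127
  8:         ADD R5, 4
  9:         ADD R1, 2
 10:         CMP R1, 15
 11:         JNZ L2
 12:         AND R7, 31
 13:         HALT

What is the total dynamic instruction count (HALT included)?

41

after MOV R7, 0: R7=0
after MOV R6, 3: R6=3
after MOV R1, 5: R1=5
after MOV R5, 0: R5=0
after LOAD R7, [R5]: R7=M[0]=21
after XOR R6, R7: R6=3^21=22
after AND R7, 127: R7=21&127=21
after ADD R5, 4: R5=0+4=4
after ADD R1, 2: R1=5+2=7
CMP R1, 15  (cmp 7,15)
JNZ L2: taken
after LOAD R7, [R5]: R7=M[4]=2
after XOR R6, R7: R6=22^2=20
after AND R7, 127: R7=2&127=2
after ADD R5, 4: R5=4+4=8
after ADD R1, 2: R1=7+2=9
CMP R1, 15  (cmp 9,15)
JNZ L2: taken
after LOAD R7, [R5]: R7=M[8]=17
after XOR R6, R7: R6=20^17=5
after AND R7, 127: R7=17&127=17
after ADD R5, 4: R5=8+4=12
after ADD R1, 2: R1=9+2=11
CMP R1, 15  (cmp 11,15)
JNZ L2: taken
after LOAD R7, [R5]: R7=M[12]=28
after XOR R6, R7: R6=5^28=25
after AND R7, 127: R7=28&127=28
after ADD R5, 4: R5=12+4=16
after ADD R1, 2: R1=11+2=13
CMP R1, 15  (cmp 13,15)
JNZ L2: taken
after LOAD R7, [R5]: R7=M[16]=26
after XOR R6, R7: R6=25^26=3
after AND R7, 127: R7=26&127=26
after ADD R5, 4: R5=16+4=20
after ADD R1, 2: R1=13+2=15
CMP R1, 15  (cmp 15,15)
JNZ L2: not taken
after AND R7, 31: R7=26&31=26
halt.
Total executed instructions: 41.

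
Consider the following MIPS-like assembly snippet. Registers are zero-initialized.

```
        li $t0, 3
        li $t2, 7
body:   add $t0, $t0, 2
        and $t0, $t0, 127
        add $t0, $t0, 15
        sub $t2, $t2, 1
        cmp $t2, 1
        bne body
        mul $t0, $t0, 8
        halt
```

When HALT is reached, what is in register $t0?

after li $t0, 3: $t0=3
after li $t2, 7: $t2=7
after add $t0, $t0, 2: $t0=3+2=5
after and $t0, $t0, 127: $t0=5&127=5
after add $t0, $t0, 15: $t0=5+15=20
after sub $t2, $t2, 1: $t2=7-1=6
cmp $t2, 1  (cmp 6,1)
bne body: taken
after add $t0, $t0, 2: $t0=20+2=22
after and $t0, $t0, 127: $t0=22&127=22
after add $t0, $t0, 15: $t0=22+15=37
after sub $t2, $t2, 1: $t2=6-1=5
cmp $t2, 1  (cmp 5,1)
bne body: taken
after add $t0, $t0, 2: $t0=37+2=39
after and $t0, $t0, 127: $t0=39&127=39
after add $t0, $t0, 15: $t0=39+15=54
after sub $t2, $t2, 1: $t2=5-1=4
cmp $t2, 1  (cmp 4,1)
bne body: taken
after add $t0, $t0, 2: $t0=54+2=56
after and $t0, $t0, 127: $t0=56&127=56
after add $t0, $t0, 15: $t0=56+15=71
after sub $t2, $t2, 1: $t2=4-1=3
cmp $t2, 1  (cmp 3,1)
bne body: taken
after add $t0, $t0, 2: $t0=71+2=73
after and $t0, $t0, 127: $t0=73&127=73
after add $t0, $t0, 15: $t0=73+15=88
after sub $t2, $t2, 1: $t2=3-1=2
cmp $t2, 1  (cmp 2,1)
bne body: taken
after add $t0, $t0, 2: $t0=88+2=90
after and $t0, $t0, 127: $t0=90&127=90
after add $t0, $t0, 15: $t0=90+15=105
after sub $t2, $t2, 1: $t2=2-1=1
cmp $t2, 1  (cmp 1,1)
bne body: not taken
after mul $t0, $t0, 8: $t0=105*8=840
halt.

840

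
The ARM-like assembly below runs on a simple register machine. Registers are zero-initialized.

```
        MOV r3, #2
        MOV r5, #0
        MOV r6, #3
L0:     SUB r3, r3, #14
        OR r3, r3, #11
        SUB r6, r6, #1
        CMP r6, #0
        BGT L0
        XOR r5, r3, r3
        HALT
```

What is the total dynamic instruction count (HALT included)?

20

r3=2
r5=0
r6=3
r3=2-14=-12
r3=(-12)|11=-1
r6=3-1=2
CMP r6, #0  (cmp 2,0)
BGT L0: taken
r3=(-1)-14=-15
r3=(-15)|11=-5
r6=2-1=1
CMP r6, #0  (cmp 1,0)
BGT L0: taken
r3=(-5)-14=-19
r3=(-19)|11=-17
r6=1-1=0
CMP r6, #0  (cmp 0,0)
BGT L0: not taken
r5=(-17)^(-17)=0
halt.
Total executed instructions: 20.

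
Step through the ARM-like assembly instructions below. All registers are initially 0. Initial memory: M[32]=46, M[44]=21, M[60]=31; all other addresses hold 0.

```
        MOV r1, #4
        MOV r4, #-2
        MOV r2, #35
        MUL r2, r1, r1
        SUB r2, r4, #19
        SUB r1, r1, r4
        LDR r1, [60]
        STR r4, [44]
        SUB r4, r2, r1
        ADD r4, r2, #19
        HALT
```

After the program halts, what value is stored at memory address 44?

MOV r1, #4 → r1=4
MOV r4, #-2 → r4=-2
MOV r2, #35 → r2=35
MUL r2, r1, r1 → r2=4*4=16
SUB r2, r4, #19 → r2=(-2)-19=-21
SUB r1, r1, r4 → r1=4-(-2)=6
LDR r1, [60] → r1=M[60]=31
STR r4, [44] → M[44]=-2
SUB r4, r2, r1 → r4=(-21)-31=-52
ADD r4, r2, #19 → r4=(-21)+19=-2
halt.

-2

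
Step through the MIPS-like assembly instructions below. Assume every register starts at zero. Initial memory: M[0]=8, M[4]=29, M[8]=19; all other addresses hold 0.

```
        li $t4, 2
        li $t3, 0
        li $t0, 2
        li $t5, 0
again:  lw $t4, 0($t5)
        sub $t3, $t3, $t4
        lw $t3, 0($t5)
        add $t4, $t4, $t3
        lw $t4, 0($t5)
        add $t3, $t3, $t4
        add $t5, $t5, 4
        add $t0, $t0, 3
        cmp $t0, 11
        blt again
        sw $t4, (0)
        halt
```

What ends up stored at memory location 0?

19

$t4=2
$t3=0
$t0=2
$t5=0
$t4=M[0]=8
$t3=0-8=-8
$t3=M[0]=8
$t4=8+8=16
$t4=M[0]=8
$t3=8+8=16
$t5=0+4=4
$t0=2+3=5
cmp $t0, 11  (cmp 5,11)
blt again: taken
$t4=M[4]=29
$t3=16-29=-13
$t3=M[4]=29
$t4=29+29=58
$t4=M[4]=29
$t3=29+29=58
$t5=4+4=8
$t0=5+3=8
cmp $t0, 11  (cmp 8,11)
blt again: taken
$t4=M[8]=19
$t3=58-19=39
$t3=M[8]=19
$t4=19+19=38
$t4=M[8]=19
$t3=19+19=38
$t5=8+4=12
$t0=8+3=11
cmp $t0, 11  (cmp 11,11)
blt again: not taken
sw $t4, (0) → M[0]=19
halt.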